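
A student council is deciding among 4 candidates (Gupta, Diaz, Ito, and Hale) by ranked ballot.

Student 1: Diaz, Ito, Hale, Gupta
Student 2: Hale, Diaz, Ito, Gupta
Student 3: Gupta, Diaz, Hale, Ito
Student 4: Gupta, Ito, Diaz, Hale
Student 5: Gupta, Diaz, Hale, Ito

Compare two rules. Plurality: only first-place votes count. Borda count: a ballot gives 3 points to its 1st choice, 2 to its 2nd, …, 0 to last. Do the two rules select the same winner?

Plurality first-place counts: Gupta 3, Diaz 1, Ito 0, Hale 1 → Gupta.
Borda totals: Gupta 9, Diaz 10, Ito 5, Hale 6 → Diaz.
The two rules disagree: plurality picks Gupta, Borda picks Diaz.

No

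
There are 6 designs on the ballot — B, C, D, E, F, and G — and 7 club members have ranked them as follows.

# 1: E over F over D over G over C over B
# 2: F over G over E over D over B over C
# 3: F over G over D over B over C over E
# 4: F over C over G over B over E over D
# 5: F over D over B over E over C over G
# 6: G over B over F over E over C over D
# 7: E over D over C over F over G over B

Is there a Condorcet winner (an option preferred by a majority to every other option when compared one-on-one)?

Head-to-head results (7 voters total):
B vs C: B wins 4–3.
B vs D: D wins 5–2.
B vs E: B wins 4–3.
B vs F: F wins 6–1.
B vs G: G wins 6–1.
C vs D: D wins 5–2.
C vs E: E wins 5–2.
C vs F: F wins 6–1.
C vs G: G wins 4–3.
D vs E: E wins 5–2.
D vs F: F wins 6–1.
D vs G: G wins 4–3.
E vs F: F wins 5–2.
E vs G: G wins 4–3.
F vs G: F wins 6–1.
F beats each rival — B (6–1), C (6–1), D (6–1), E (5–2), G (6–1) — so F is the Condorcet winner.

Yes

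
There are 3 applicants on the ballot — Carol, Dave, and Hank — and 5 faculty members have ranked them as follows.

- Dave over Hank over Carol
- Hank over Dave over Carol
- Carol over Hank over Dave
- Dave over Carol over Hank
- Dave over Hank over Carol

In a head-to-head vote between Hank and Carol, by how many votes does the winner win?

1

Ballots ranking Hank above Carol: 3.
Ballots ranking Carol above Hank: 2.
Hank wins 3–2, a margin of 1.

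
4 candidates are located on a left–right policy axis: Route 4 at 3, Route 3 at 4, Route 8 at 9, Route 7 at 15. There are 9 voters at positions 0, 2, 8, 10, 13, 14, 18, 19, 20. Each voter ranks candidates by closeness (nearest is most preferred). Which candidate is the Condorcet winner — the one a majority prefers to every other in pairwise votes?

Route 7

With single-peaked preferences on a line, the Condorcet winner is the candidate closest to the median voter.
The median voter (position 13) is closest to Route 7 at 15.
Check: Route 7 vs Route 3 — voters closer to Route 7: 6 of 9.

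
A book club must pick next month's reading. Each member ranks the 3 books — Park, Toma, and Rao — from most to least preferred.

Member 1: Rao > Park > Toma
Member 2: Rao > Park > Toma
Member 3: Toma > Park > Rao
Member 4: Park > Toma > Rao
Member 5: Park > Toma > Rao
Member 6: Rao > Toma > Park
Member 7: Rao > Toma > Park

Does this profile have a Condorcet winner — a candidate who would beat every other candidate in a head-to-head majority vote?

Head-to-head results (7 voters total):
Park vs Toma: Park wins 4–3.
Park vs Rao: Rao wins 4–3.
Toma vs Rao: Rao wins 4–3.
Rao beats each rival — Park (4–3), Toma (4–3) — so Rao is the Condorcet winner.

Yes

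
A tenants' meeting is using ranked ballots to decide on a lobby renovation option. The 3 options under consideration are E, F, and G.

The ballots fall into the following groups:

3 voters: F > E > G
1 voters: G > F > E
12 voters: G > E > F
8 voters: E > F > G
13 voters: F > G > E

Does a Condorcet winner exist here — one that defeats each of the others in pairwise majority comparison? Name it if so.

Head-to-head results (37 voters total):
E vs F: E wins 20–17.
E vs G: G wins 26–11.
F vs G: F wins 24–13.
No candidate beats all others: E beats F beats G beats E, a majority cycle.

None — there is no Condorcet winner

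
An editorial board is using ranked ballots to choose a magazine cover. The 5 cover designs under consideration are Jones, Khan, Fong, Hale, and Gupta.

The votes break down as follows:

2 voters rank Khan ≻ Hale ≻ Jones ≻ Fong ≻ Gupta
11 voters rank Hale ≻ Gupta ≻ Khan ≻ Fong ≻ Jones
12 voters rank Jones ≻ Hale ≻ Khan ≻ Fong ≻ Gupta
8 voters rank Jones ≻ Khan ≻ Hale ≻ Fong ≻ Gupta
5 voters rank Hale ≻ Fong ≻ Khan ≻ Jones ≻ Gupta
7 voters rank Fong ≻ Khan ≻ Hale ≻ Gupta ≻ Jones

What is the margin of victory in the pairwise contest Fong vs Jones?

Ballots ranking Fong above Jones: 11+5+7 = 23.
Ballots ranking Jones above Fong: 2+12+8 = 22.
Fong wins 23–22, a margin of 1.

1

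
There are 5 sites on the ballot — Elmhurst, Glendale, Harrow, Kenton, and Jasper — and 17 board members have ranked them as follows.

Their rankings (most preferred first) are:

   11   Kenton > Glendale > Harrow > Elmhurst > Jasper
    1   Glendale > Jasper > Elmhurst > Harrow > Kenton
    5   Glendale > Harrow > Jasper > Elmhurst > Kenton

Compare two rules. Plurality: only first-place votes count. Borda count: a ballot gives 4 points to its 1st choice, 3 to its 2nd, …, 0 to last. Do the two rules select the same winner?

No

Plurality first-place counts: Elmhurst 0, Glendale 6, Harrow 0, Kenton 11, Jasper 0 → Kenton.
Borda totals: Elmhurst 18, Glendale 57, Harrow 38, Kenton 44, Jasper 13 → Glendale.
The two rules disagree: plurality picks Kenton, Borda picks Glendale.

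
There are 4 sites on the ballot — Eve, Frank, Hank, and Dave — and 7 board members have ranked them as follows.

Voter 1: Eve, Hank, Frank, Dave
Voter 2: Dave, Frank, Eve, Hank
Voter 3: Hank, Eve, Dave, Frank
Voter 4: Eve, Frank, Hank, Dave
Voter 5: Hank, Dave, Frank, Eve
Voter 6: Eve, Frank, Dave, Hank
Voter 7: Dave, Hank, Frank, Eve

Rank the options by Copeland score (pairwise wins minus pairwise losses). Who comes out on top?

Pairwise results:
  Eve vs Frank: Eve wins 4–3.
  Eve vs Hank: Eve wins 4–3.
  Eve vs Dave: Eve wins 4–3.
  Frank vs Hank: Hank wins 4–3.
  Frank vs Dave: Dave wins 4–3.
  Hank vs Dave: Hank wins 4–3.
Copeland scores (wins − losses):
  Eve: 3 − 0 = 3
  Frank: 0 − 3 = -3
  Hank: 2 − 1 = 1
  Dave: 1 − 2 = -1
Eve has the best Copeland score.

Eve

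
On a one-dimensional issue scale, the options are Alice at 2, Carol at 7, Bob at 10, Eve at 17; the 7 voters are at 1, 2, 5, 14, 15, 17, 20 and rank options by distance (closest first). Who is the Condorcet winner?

Eve

With single-peaked preferences on a line, the Condorcet winner is the candidate closest to the median voter.
The median voter (position 14) is closest to Eve at 17.
Check: Eve vs Alice — voters closer to Eve: 4 of 7.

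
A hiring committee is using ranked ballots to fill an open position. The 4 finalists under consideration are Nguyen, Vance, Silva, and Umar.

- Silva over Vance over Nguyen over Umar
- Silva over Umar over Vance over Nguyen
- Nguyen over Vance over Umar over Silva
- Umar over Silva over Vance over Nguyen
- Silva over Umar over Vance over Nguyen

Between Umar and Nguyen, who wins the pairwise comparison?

Ballots ranking Umar above Nguyen: 3.
Ballots ranking Nguyen above Umar: 2.
Umar wins the head-to-head, 3–2.

Umar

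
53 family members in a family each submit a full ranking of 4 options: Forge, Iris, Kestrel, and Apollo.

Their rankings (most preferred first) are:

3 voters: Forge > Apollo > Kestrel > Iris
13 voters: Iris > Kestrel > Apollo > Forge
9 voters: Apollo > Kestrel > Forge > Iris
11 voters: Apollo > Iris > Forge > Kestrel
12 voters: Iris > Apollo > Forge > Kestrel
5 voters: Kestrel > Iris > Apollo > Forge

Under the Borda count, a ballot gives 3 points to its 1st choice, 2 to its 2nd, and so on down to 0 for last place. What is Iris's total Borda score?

Borda scores:
  Forge: 3·3 + 13·0 + 9·1 + 11·1 + 12·1 + 5·0 = 41
  Iris: 3·0 + 13·3 + 9·0 + 11·2 + 12·3 + 5·2 = 107
  Kestrel: 3·1 + 13·2 + 9·2 + 11·0 + 12·0 + 5·3 = 62
  Apollo: 3·2 + 13·1 + 9·3 + 11·3 + 12·2 + 5·1 = 108

107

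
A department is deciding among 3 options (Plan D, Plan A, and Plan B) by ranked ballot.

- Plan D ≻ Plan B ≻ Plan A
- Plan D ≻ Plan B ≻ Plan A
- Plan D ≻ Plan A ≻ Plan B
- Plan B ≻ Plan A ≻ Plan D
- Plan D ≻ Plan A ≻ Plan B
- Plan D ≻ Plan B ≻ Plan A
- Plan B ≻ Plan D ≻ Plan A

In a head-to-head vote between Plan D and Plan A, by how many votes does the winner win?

5

Ballots ranking Plan D above Plan A: 6.
Ballots ranking Plan A above Plan D: 1.
Plan D wins 6–1, a margin of 5.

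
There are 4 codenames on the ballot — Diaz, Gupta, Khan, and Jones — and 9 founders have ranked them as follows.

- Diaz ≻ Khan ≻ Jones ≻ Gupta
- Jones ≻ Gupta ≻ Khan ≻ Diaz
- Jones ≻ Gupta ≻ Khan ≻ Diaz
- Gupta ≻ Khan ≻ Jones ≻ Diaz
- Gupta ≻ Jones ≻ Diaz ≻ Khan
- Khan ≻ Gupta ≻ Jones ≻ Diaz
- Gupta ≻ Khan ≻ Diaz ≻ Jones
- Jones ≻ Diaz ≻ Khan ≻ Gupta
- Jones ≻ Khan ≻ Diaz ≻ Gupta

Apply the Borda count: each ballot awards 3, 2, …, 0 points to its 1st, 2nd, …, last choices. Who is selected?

Jones

Borda scores:
  Diaz: 3 + 0 + 0 + 0 + 1 + 0 + 1 + 2 + 1 = 8
  Gupta: 0 + 2 + 2 + 3 + 3 + 2 + 3 + 0 + 0 = 15
  Khan: 2 + 1 + 1 + 2 + 0 + 3 + 2 + 1 + 2 = 14
  Jones: 1 + 3 + 3 + 1 + 2 + 1 + 0 + 3 + 3 = 17
Jones has the highest total.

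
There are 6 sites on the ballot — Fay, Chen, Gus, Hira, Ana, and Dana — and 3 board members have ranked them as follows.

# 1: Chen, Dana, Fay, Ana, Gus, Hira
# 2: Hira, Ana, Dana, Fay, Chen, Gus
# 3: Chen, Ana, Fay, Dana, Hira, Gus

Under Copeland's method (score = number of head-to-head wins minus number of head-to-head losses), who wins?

Pairwise results:
  Fay vs Chen: Chen wins 2–1.
  Fay vs Gus: Fay wins 3–0.
  Fay vs Hira: Fay wins 2–1.
  Fay vs Ana: Ana wins 2–1.
  Fay vs Dana: Dana wins 2–1.
  Chen vs Gus: Chen wins 3–0.
  Chen vs Hira: Chen wins 2–1.
  Chen vs Ana: Chen wins 2–1.
  Chen vs Dana: Chen wins 2–1.
  Gus vs Hira: Hira wins 2–1.
  Gus vs Ana: Ana wins 3–0.
  Gus vs Dana: Dana wins 3–0.
  Hira vs Ana: Ana wins 2–1.
  Hira vs Dana: Dana wins 2–1.
  Ana vs Dana: Ana wins 2–1.
Copeland scores (wins − losses):
  Fay: 2 − 3 = -1
  Chen: 5 − 0 = 5
  Gus: 0 − 5 = -5
  Hira: 1 − 4 = -3
  Ana: 4 − 1 = 3
  Dana: 3 − 2 = 1
Chen has the best Copeland score.

Chen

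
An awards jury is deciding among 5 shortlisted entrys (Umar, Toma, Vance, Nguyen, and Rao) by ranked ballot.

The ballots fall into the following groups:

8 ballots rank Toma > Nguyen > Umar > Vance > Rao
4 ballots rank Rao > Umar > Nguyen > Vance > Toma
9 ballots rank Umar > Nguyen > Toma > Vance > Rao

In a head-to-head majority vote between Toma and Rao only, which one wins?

Toma

Ballots ranking Toma above Rao: 8+9 = 17.
Ballots ranking Rao above Toma: 4.
Toma wins the head-to-head, 17–4.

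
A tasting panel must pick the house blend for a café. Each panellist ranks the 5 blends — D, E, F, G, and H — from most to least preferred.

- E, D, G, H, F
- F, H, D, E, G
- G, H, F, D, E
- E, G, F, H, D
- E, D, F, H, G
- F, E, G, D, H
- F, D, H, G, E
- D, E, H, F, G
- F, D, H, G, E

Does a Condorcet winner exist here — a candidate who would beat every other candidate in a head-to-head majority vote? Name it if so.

Head-to-head results (9 voters total):
D vs E: D wins 5–4.
D vs F: F wins 6–3.
D vs G: D wins 6–3.
D vs H: D wins 6–3.
E vs F: F wins 5–4.
E vs G: E wins 6–3.
E vs H: E wins 5–4.
F vs G: F wins 6–3.
F vs H: F wins 6–3.
G vs H: H wins 5–4.
F beats each rival — D (6–3), E (5–4), G (6–3), H (6–3) — so F is the Condorcet winner.

F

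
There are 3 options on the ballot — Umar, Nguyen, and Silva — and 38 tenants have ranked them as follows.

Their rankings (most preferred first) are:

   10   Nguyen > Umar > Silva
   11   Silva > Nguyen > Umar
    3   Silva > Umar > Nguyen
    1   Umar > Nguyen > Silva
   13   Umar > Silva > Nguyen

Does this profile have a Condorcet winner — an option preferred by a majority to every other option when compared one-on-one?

No

Head-to-head results (38 voters total):
Umar vs Nguyen: Nguyen wins 21–17.
Umar vs Silva: Umar wins 24–14.
Nguyen vs Silva: Silva wins 27–11.
No candidate beats all others: Umar beats Silva beats Nguyen beats Umar, a majority cycle.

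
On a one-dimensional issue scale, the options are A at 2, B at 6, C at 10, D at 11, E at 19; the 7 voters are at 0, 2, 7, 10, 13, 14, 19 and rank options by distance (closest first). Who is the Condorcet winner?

C

With single-peaked preferences on a line, the Condorcet winner is the candidate closest to the median voter.
The median voter (position 10) is closest to C at 10.
Check: C vs D — voters closer to C: 4 of 7.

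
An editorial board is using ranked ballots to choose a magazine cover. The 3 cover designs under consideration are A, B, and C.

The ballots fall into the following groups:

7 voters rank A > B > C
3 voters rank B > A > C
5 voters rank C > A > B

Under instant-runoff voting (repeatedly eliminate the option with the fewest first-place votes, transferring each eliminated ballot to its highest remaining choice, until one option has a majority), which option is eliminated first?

B

Round 1: A 7, C 5, B 3. B has the fewest and is eliminated.
Round 2: A 10, C 5. A has a majority.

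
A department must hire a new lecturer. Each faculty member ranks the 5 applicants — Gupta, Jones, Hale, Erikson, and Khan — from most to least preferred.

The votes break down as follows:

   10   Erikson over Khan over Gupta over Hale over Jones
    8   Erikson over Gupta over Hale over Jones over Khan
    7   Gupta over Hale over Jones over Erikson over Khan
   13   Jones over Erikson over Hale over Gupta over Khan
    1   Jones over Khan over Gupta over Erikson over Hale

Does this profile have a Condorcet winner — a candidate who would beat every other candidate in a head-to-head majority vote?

Head-to-head results (39 voters total):
Gupta vs Jones: Gupta wins 25–14.
Gupta vs Hale: Gupta wins 26–13.
Gupta vs Erikson: Erikson wins 31–8.
Gupta vs Khan: Gupta wins 28–11.
Jones vs Hale: Hale wins 25–14.
Jones vs Erikson: Jones wins 21–18.
Jones vs Khan: Jones wins 29–10.
Hale vs Erikson: Erikson wins 32–7.
Hale vs Khan: Hale wins 28–11.
Erikson vs Khan: Erikson wins 38–1.
No candidate beats all others: Gupta beats Jones beats Erikson beats Gupta, a majority cycle.

No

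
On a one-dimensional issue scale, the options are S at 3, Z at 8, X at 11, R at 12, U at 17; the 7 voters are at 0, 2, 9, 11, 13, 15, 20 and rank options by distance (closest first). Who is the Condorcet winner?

With single-peaked preferences on a line, the Condorcet winner is the candidate closest to the median voter.
The median voter (position 11) is closest to X at 11.
Check: X vs R — voters closer to X: 4 of 7.

X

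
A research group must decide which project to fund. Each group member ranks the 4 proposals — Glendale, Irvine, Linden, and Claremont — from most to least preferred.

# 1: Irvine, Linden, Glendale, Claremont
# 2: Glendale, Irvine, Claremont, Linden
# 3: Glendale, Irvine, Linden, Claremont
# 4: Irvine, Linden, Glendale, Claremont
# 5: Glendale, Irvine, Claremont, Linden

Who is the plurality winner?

First-place vote totals:
  Glendale: 3
  Irvine: 2
  Linden: 0
  Claremont: 0
Glendale has the most first-place votes.

Glendale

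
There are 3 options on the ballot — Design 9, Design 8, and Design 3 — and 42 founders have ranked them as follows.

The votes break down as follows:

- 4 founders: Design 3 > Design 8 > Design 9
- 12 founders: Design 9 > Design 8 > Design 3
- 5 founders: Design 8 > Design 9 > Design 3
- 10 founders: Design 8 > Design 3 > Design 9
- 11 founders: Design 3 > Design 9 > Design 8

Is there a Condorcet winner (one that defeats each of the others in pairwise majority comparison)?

Head-to-head results (42 voters total):
Design 9 vs Design 8: Design 9 wins 23–19.
Design 9 vs Design 3: Design 3 wins 25–17.
Design 8 vs Design 3: Design 8 wins 27–15.
No candidate beats all others: Design 9 beats Design 8 beats Design 3 beats Design 9, a majority cycle.

No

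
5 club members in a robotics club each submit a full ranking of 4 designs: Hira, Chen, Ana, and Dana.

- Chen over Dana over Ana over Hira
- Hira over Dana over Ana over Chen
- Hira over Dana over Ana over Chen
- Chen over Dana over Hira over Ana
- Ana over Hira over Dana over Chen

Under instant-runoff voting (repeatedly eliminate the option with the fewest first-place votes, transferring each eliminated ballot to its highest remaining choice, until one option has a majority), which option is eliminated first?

Dana

Round 1: Hira 2, Chen 2, Ana 1, Dana 0. Dana has the fewest and is eliminated.
Round 2: Hira 2, Chen 2, Ana 1. Ana has the fewest and is eliminated.
Round 3: Hira 3, Chen 2. Hira has a majority.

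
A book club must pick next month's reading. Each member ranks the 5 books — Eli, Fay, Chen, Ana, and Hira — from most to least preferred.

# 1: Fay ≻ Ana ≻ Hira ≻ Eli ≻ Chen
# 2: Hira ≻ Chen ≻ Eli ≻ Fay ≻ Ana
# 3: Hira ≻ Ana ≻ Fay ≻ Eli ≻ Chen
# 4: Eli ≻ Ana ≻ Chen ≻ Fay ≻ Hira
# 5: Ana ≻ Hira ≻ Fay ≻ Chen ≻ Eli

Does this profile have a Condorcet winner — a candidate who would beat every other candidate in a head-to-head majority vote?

Yes

Head-to-head results (5 voters total):
Eli vs Fay: Fay wins 3–2.
Eli vs Chen: Eli wins 3–2.
Eli vs Ana: Ana wins 3–2.
Eli vs Hira: Hira wins 4–1.
Fay vs Chen: Fay wins 3–2.
Fay vs Ana: Ana wins 3–2.
Fay vs Hira: Hira wins 3–2.
Chen vs Ana: Ana wins 4–1.
Chen vs Hira: Hira wins 4–1.
Ana vs Hira: Ana wins 3–2.
Ana beats each rival — Eli (3–2), Fay (3–2), Chen (4–1), Hira (3–2) — so Ana is the Condorcet winner.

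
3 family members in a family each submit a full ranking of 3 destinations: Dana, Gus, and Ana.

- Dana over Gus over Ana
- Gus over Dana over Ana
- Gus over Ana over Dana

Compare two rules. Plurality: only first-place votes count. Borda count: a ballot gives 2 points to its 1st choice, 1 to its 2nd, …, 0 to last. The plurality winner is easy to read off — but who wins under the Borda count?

Plurality first-place counts: Dana 1, Gus 2, Ana 0 → Gus.
Borda totals: Dana 3, Gus 5, Ana 1 → Gus.

Gus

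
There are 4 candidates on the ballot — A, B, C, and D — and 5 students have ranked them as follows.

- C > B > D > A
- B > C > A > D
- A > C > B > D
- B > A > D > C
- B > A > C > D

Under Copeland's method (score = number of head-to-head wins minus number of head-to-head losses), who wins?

B

Pairwise results:
  A vs B: B wins 4–1.
  A vs C: A wins 3–2.
  A vs D: A wins 4–1.
  B vs C: B wins 3–2.
  B vs D: B wins 5–0.
  C vs D: C wins 4–1.
Copeland scores (wins − losses):
  A: 2 − 1 = 1
  B: 3 − 0 = 3
  C: 1 − 2 = -1
  D: 0 − 3 = -3
B has the best Copeland score.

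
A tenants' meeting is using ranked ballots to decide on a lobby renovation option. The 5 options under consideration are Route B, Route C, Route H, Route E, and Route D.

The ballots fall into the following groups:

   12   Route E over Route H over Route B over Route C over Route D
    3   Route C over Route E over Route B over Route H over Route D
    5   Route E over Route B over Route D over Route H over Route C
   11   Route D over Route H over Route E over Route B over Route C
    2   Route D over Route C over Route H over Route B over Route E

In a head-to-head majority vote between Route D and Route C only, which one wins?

Ballots ranking Route D above Route C: 5+11+2 = 18.
Ballots ranking Route C above Route D: 12+3 = 15.
Route D wins the head-to-head, 18–15.

Route D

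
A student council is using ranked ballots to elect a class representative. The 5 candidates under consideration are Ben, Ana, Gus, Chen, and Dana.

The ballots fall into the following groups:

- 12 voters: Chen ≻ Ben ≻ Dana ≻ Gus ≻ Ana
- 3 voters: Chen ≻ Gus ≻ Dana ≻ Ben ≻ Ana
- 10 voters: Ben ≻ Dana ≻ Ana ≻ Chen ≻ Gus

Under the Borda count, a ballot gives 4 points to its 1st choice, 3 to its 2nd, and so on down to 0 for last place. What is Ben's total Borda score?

79

Borda scores:
  Ben: 12·3 + 3·1 + 10·4 = 79
  Ana: 12·0 + 3·0 + 10·2 = 20
  Gus: 12·1 + 3·3 + 10·0 = 21
  Chen: 12·4 + 3·4 + 10·1 = 70
  Dana: 12·2 + 3·2 + 10·3 = 60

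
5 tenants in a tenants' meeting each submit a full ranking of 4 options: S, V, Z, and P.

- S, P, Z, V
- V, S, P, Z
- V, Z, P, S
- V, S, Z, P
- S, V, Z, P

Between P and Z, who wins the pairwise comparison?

Z

Ballots ranking P above Z: 2.
Ballots ranking Z above P: 3.
Z wins the head-to-head, 3–2.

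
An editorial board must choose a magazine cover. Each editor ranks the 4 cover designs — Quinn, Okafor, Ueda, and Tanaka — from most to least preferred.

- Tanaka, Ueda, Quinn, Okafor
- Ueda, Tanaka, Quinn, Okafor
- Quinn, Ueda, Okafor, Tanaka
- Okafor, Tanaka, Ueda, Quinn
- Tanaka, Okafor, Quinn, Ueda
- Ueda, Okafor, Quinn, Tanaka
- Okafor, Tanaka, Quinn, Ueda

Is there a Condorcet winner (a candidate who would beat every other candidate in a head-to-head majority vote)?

No

Head-to-head results (7 voters total):
Quinn vs Okafor: Okafor wins 4–3.
Quinn vs Ueda: Ueda wins 4–3.
Quinn vs Tanaka: Tanaka wins 5–2.
Okafor vs Ueda: Ueda wins 4–3.
Okafor vs Tanaka: Okafor wins 4–3.
Ueda vs Tanaka: Tanaka wins 4–3.
No candidate beats all others: Okafor beats Tanaka beats Ueda beats Okafor, a majority cycle.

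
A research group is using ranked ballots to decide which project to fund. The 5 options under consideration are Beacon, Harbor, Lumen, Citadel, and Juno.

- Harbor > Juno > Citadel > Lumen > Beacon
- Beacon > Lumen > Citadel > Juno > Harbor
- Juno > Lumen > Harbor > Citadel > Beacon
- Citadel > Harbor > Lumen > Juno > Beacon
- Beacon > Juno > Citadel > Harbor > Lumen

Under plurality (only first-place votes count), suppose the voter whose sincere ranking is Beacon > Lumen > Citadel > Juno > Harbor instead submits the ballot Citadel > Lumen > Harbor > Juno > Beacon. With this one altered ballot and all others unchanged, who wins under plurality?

Citadel

First-place totals with the altered ballot: Beacon 1, Harbor 1, Lumen 0, Citadel 2, Juno 1.
The switch changes the winner from Beacon to Citadel.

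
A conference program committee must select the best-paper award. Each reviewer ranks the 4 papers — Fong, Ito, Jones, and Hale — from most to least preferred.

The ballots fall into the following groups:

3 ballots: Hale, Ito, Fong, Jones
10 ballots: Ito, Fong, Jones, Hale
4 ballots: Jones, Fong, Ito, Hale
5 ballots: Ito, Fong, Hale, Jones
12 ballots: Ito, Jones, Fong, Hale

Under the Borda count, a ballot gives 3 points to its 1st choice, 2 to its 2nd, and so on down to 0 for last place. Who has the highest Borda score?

Ito

Borda scores:
  Fong: 3·1 + 10·2 + 4·2 + 5·2 + 12·1 = 53
  Ito: 3·2 + 10·3 + 4·1 + 5·3 + 12·3 = 91
  Jones: 3·0 + 10·1 + 4·3 + 5·0 + 12·2 = 46
  Hale: 3·3 + 10·0 + 4·0 + 5·1 + 12·0 = 14
Ito has the highest total.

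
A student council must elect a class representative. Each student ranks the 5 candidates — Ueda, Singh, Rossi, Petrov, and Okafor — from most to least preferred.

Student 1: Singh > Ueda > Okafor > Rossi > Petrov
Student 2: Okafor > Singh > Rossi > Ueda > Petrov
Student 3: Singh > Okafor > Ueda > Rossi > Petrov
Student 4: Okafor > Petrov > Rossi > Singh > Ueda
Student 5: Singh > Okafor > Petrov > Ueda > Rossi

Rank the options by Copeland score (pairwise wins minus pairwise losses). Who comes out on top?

Singh

Pairwise results:
  Ueda vs Singh: Singh wins 5–0.
  Ueda vs Rossi: Ueda wins 3–2.
  Ueda vs Petrov: Ueda wins 3–2.
  Ueda vs Okafor: Okafor wins 4–1.
  Singh vs Rossi: Singh wins 4–1.
  Singh vs Petrov: Singh wins 4–1.
  Singh vs Okafor: Singh wins 3–2.
  Rossi vs Petrov: Rossi wins 3–2.
  Rossi vs Okafor: Okafor wins 5–0.
  Petrov vs Okafor: Okafor wins 5–0.
Copeland scores (wins − losses):
  Ueda: 2 − 2 = 0
  Singh: 4 − 0 = 4
  Rossi: 1 − 3 = -2
  Petrov: 0 − 4 = -4
  Okafor: 3 − 1 = 2
Singh has the best Copeland score.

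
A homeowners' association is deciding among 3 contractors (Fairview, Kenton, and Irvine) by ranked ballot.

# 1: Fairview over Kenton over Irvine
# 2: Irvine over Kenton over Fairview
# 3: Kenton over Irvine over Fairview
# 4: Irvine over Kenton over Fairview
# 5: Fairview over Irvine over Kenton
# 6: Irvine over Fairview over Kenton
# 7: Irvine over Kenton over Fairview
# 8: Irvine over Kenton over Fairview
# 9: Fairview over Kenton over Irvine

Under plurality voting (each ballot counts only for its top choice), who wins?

Irvine

First-place vote totals:
  Fairview: 3
  Kenton: 1
  Irvine: 5
Irvine has the most first-place votes.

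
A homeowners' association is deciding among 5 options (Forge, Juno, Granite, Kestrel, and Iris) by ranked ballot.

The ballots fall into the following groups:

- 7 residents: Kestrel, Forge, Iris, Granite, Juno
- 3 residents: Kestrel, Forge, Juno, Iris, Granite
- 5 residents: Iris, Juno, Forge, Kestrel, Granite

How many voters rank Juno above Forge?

5

Ballots ranking Juno above Forge: 5.
Ballots ranking Forge above Juno: 7+3 = 10.
So 5 of 15 voters prefer Juno to Forge.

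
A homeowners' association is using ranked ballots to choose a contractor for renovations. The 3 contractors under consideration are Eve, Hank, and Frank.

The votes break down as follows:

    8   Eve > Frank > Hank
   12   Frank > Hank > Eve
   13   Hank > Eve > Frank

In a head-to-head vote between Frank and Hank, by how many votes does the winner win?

7

Ballots ranking Frank above Hank: 8+12 = 20.
Ballots ranking Hank above Frank: 13.
Frank wins 20–13, a margin of 7.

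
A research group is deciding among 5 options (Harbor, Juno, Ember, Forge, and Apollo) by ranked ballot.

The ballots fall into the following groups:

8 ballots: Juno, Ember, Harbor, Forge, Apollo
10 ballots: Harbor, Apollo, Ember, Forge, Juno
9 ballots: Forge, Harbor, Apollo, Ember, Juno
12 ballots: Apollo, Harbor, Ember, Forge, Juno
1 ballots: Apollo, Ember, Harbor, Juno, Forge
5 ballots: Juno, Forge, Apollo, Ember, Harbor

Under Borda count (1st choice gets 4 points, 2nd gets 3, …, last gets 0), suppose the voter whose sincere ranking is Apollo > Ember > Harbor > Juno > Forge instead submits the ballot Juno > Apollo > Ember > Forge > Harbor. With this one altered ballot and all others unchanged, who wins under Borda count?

Harbor

Borda totals with the altered ballot: Harbor 119, Juno 56, Ember 84, Forge 82, Apollo 109.
The winner is unchanged: still Harbor.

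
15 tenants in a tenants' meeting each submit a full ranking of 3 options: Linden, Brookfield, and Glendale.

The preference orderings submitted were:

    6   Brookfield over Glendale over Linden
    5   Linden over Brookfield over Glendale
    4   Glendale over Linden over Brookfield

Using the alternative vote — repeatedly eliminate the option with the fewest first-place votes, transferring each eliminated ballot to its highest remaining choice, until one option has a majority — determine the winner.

Linden

Round 1: Brookfield 6, Linden 5, Glendale 4. Glendale has the fewest and is eliminated.
Round 2: Linden 9, Brookfield 6. Linden has a majority.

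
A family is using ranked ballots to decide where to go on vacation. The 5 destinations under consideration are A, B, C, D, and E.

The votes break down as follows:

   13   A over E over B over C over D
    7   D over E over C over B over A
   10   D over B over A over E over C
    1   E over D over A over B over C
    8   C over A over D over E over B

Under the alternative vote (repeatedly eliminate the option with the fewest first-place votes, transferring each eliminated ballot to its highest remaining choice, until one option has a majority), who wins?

A

Round 1: D 17, A 13, C 8, E 1, B 0. B has the fewest and is eliminated.
Round 2: D 17, A 13, C 8, E 1. E has the fewest and is eliminated.
Round 3: D 18, A 13, C 8. C has the fewest and is eliminated.
Round 4: A 21, D 18. A has a majority.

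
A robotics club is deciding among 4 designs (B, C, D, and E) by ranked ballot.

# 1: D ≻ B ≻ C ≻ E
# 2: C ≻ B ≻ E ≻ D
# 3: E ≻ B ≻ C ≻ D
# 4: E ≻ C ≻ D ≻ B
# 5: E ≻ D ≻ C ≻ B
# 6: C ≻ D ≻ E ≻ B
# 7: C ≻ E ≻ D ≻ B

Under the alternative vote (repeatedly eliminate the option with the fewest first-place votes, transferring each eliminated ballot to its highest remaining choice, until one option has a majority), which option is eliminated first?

Round 1: C 3, E 3, D 1, B 0. B has the fewest and is eliminated.
Round 2: C 3, E 3, D 1. D has the fewest and is eliminated.
Round 3: C 4, E 3. C has a majority.

B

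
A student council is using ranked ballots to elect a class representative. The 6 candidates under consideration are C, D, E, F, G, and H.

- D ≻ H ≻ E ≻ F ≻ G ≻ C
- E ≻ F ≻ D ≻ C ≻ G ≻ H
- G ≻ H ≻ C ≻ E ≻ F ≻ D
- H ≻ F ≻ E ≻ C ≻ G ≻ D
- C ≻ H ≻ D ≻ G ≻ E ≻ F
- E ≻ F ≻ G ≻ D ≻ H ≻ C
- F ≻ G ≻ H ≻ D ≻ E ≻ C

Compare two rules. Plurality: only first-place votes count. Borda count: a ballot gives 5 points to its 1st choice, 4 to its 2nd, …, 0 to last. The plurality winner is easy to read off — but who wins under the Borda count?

Plurality first-place counts: C 1, D 1, E 2, F 1, G 1, H 1 → E.
Borda totals: C 12, D 15, E 20, F 20, G 17, H 21 → H.

H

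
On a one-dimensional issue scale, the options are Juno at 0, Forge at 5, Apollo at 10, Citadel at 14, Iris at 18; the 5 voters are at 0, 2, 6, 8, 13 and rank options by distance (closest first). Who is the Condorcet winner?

Forge

With single-peaked preferences on a line, the Condorcet winner is the candidate closest to the median voter.
The median voter (position 6) is closest to Forge at 5.
Check: Forge vs Citadel — voters closer to Forge: 4 of 5.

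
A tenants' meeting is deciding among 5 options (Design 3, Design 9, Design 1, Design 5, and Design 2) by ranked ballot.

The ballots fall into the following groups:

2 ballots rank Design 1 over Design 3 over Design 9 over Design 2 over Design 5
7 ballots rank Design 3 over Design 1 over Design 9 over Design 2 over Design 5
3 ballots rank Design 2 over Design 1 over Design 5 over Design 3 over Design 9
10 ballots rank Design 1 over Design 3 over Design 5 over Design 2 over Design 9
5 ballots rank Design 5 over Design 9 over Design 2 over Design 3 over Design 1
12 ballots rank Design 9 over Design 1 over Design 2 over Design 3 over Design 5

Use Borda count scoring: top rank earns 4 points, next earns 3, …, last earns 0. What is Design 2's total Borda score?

Borda scores:
  Design 3: 2·3 + 7·4 + 3·1 + 10·3 + 5·1 + 12·1 = 84
  Design 9: 2·2 + 7·2 + 3·0 + 10·0 + 5·3 + 12·4 = 81
  Design 1: 2·4 + 7·3 + 3·3 + 10·4 + 5·0 + 12·3 = 114
  Design 5: 2·0 + 7·0 + 3·2 + 10·2 + 5·4 + 12·0 = 46
  Design 2: 2·1 + 7·1 + 3·4 + 10·1 + 5·2 + 12·2 = 65

65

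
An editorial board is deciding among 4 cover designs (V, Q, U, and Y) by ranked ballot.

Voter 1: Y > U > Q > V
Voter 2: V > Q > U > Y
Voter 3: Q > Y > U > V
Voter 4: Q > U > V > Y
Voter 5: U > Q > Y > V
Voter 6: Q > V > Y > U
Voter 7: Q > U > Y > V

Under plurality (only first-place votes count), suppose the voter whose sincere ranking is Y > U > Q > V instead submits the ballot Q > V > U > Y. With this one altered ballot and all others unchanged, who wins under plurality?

Q

First-place totals with the altered ballot: V 1, Q 5, U 1, Y 0.
The winner is unchanged: still Q.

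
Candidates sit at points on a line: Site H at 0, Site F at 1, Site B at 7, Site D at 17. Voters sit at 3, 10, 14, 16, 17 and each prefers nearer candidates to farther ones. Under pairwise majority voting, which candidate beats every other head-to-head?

With single-peaked preferences on a line, the Condorcet winner is the candidate closest to the median voter.
The median voter (position 14) is closest to Site D at 17.
Check: Site D vs Site B — voters closer to Site D: 3 of 5.

Site D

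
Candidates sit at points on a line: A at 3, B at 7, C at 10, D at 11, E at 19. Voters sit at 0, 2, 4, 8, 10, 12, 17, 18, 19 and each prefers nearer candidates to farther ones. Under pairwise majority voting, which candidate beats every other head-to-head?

C

With single-peaked preferences on a line, the Condorcet winner is the candidate closest to the median voter.
The median voter (position 10) is closest to C at 10.
Check: C vs E — voters closer to C: 6 of 9.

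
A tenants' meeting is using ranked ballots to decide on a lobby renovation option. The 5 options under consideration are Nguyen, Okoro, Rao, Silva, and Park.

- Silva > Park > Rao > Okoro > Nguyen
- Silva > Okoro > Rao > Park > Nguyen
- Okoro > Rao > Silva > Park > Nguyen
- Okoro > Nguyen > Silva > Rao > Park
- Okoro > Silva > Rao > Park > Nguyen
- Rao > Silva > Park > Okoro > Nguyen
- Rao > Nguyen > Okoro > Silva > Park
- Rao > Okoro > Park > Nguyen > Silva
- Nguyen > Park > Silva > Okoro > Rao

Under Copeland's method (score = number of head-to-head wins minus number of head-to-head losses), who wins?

Okoro

Pairwise results:
  Nguyen vs Okoro: Okoro wins 7–2.
  Nguyen vs Rao: Rao wins 7–2.
  Nguyen vs Silva: Silva wins 5–4.
  Nguyen vs Park: Park wins 6–3.
  Okoro vs Rao: Okoro wins 5–4.
  Okoro vs Silva: Okoro wins 5–4.
  Okoro vs Park: Okoro wins 6–3.
  Rao vs Silva: Silva wins 5–4.
  Rao vs Park: Rao wins 7–2.
  Silva vs Park: Silva wins 7–2.
Copeland scores (wins − losses):
  Nguyen: 0 − 4 = -4
  Okoro: 4 − 0 = 4
  Rao: 2 − 2 = 0
  Silva: 3 − 1 = 2
  Park: 1 − 3 = -2
Okoro has the best Copeland score.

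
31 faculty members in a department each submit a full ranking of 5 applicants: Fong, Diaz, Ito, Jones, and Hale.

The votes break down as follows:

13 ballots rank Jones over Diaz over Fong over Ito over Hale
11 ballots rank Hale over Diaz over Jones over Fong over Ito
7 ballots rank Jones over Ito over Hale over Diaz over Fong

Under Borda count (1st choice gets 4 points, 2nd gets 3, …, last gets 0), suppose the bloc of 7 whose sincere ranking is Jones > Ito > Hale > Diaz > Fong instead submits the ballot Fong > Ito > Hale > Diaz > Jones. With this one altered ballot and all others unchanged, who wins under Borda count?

Borda totals with the altered ballot: Fong 65, Diaz 79, Ito 34, Jones 74, Hale 58.
The switch changes the winner from Jones to Diaz.

Diaz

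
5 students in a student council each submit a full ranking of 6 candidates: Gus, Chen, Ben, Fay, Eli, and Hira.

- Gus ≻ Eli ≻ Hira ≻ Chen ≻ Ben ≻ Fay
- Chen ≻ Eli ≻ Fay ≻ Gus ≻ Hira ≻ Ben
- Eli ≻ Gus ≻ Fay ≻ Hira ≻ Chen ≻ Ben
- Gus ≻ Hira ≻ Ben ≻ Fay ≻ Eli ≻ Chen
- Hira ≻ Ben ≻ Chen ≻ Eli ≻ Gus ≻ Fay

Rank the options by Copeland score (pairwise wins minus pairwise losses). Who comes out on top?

Pairwise results:
  Gus vs Chen: Gus wins 3–2.
  Gus vs Ben: Gus wins 4–1.
  Gus vs Fay: Gus wins 4–1.
  Gus vs Eli: Eli wins 3–2.
  Gus vs Hira: Gus wins 4–1.
  Chen vs Ben: Chen wins 3–2.
  Chen vs Fay: Chen wins 3–2.
  Chen vs Eli: Eli wins 3–2.
  Chen vs Hira: Hira wins 4–1.
  Ben vs Fay: Ben wins 3–2.
  Ben vs Eli: Eli wins 3–2.
  Ben vs Hira: Hira wins 5–0.
  Fay vs Eli: Eli wins 4–1.
  Fay vs Hira: Hira wins 3–2.
  Eli vs Hira: Eli wins 3–2.
Copeland scores (wins − losses):
  Gus: 4 − 1 = 3
  Chen: 2 − 3 = -1
  Ben: 1 − 4 = -3
  Fay: 0 − 5 = -5
  Eli: 5 − 0 = 5
  Hira: 3 − 2 = 1
Eli has the best Copeland score.

Eli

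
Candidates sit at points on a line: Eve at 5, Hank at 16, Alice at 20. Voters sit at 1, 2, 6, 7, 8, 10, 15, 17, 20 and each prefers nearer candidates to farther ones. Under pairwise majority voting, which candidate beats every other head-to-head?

Eve

With single-peaked preferences on a line, the Condorcet winner is the candidate closest to the median voter.
The median voter (position 8) is closest to Eve at 5.
Check: Eve vs Alice — voters closer to Eve: 6 of 9.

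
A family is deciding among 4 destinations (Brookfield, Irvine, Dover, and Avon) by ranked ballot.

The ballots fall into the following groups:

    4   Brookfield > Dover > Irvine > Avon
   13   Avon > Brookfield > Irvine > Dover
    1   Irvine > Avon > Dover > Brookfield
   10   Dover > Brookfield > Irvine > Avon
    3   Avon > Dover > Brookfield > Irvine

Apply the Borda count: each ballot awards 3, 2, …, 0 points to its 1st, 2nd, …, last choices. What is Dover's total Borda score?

Borda scores:
  Brookfield: 4·3 + 13·2 + 0 + 10·2 + 3·1 = 61
  Irvine: 4·1 + 13·1 + 3 + 10·1 + 3·0 = 30
  Dover: 4·2 + 13·0 + 1 + 10·3 + 3·2 = 45
  Avon: 4·0 + 13·3 + 2 + 10·0 + 3·3 = 50

45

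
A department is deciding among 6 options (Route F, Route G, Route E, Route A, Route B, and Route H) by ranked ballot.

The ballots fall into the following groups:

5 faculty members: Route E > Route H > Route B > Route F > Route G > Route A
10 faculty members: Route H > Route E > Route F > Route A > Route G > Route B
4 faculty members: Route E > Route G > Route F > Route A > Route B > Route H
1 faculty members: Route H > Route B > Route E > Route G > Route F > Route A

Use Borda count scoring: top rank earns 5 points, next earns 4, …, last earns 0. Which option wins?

Borda scores:
  Route F: 5·2 + 10·3 + 4·3 + 1 = 53
  Route G: 5·1 + 10·1 + 4·4 + 2 = 33
  Route E: 5·5 + 10·4 + 4·5 + 3 = 88
  Route A: 5·0 + 10·2 + 4·2 + 0 = 28
  Route B: 5·3 + 10·0 + 4·1 + 4 = 23
  Route H: 5·4 + 10·5 + 4·0 + 5 = 75
Route E has the highest total.

Route E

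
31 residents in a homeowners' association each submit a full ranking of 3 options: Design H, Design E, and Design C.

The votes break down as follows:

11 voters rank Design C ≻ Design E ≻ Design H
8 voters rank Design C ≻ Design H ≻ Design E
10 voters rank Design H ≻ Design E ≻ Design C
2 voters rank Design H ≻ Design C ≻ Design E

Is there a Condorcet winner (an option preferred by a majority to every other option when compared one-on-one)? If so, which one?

Design C

Head-to-head results (31 voters total):
Design H vs Design E: Design H wins 20–11.
Design H vs Design C: Design C wins 19–12.
Design E vs Design C: Design C wins 21–10.
Design C beats each rival — Design H (19–12), Design E (21–10) — so Design C is the Condorcet winner.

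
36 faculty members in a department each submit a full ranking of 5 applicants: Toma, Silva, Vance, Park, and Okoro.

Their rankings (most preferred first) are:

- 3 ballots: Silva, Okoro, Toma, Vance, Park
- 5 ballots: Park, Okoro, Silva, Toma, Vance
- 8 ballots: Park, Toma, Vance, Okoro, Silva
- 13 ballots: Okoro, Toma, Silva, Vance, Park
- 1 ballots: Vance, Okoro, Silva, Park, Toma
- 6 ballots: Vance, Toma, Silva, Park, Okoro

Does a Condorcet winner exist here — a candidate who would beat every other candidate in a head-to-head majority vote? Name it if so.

Head-to-head results (36 voters total):
Toma vs Silva: Toma wins 27–9.
Toma vs Vance: Toma wins 29–7.
Toma vs Park: Toma wins 22–14.
Toma vs Okoro: Okoro wins 22–14.
Silva vs Vance: Silva wins 21–15.
Silva vs Park: Silva wins 23–13.
Silva vs Okoro: Okoro wins 27–9.
Vance vs Park: Vance wins 23–13.
Vance vs Okoro: Okoro wins 21–15.
Park vs Okoro: Park wins 19–17.
No candidate beats all others: Toma beats Park beats Okoro beats Toma, a majority cycle.

There is no Condorcet winner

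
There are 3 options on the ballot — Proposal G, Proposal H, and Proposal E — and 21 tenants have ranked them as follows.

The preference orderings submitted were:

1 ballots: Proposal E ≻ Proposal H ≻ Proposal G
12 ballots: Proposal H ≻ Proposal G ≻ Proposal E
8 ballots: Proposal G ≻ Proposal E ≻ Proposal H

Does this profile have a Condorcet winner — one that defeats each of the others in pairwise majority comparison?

Head-to-head results (21 voters total):
Proposal G vs Proposal H: Proposal H wins 13–8.
Proposal G vs Proposal E: Proposal G wins 20–1.
Proposal H vs Proposal E: Proposal H wins 12–9.
Proposal H beats each rival — Proposal G (13–8), Proposal E (12–9) — so Proposal H is the Condorcet winner.

Yes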